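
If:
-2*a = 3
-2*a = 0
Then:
No Solution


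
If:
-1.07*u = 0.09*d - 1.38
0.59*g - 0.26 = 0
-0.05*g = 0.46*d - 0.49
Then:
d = 1.02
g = 0.44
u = 1.20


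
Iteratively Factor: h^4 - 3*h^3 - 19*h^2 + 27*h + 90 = (h - 5)*(h^3 + 2*h^2 - 9*h - 18) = (h - 5)*(h - 3)*(h^2 + 5*h + 6) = (h - 5)*(h - 3)*(h + 2)*(h + 3)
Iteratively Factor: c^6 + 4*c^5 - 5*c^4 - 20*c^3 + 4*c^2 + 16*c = (c + 4)*(c^5 - 5*c^3 + 4*c) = (c - 2)*(c + 4)*(c^4 + 2*c^3 - c^2 - 2*c) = (c - 2)*(c + 2)*(c + 4)*(c^3 - c) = (c - 2)*(c + 1)*(c + 2)*(c + 4)*(c^2 - c) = c*(c - 2)*(c + 1)*(c + 2)*(c + 4)*(c - 1)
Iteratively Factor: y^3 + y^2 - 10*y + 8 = (y + 4)*(y^2 - 3*y + 2) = (y - 1)*(y + 4)*(y - 2)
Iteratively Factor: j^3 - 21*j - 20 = (j + 1)*(j^2 - j - 20) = (j - 5)*(j + 1)*(j + 4)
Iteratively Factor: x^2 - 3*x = (x - 3)*(x)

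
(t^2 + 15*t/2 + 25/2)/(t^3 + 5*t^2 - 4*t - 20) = (t + 5/2)/(t^2 - 4)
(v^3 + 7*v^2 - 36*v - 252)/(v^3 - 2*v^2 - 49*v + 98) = (v^2 - 36)/(v^2 - 9*v + 14)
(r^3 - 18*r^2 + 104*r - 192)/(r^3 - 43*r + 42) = (r^2 - 12*r + 32)/(r^2 + 6*r - 7)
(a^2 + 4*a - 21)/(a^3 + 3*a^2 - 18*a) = (a + 7)/(a*(a + 6))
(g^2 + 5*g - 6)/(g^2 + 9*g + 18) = (g - 1)/(g + 3)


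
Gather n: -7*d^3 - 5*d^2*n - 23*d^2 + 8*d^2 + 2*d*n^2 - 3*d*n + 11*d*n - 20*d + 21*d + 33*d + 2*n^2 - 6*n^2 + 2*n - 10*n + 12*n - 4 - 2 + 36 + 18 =-7*d^3 - 15*d^2 + 34*d + n^2*(2*d - 4) + n*(-5*d^2 + 8*d + 4) + 48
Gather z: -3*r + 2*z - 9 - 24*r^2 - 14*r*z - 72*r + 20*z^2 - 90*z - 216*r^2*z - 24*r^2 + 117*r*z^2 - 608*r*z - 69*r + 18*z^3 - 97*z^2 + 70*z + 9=-48*r^2 - 144*r + 18*z^3 + z^2*(117*r - 77) + z*(-216*r^2 - 622*r - 18)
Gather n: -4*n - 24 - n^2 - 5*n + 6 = -n^2 - 9*n - 18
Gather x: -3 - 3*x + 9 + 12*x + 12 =9*x + 18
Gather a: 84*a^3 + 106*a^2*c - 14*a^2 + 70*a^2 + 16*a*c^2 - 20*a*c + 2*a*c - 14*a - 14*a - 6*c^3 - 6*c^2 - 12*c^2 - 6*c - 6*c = 84*a^3 + a^2*(106*c + 56) + a*(16*c^2 - 18*c - 28) - 6*c^3 - 18*c^2 - 12*c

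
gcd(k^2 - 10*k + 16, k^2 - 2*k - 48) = k - 8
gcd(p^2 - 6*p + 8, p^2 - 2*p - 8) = p - 4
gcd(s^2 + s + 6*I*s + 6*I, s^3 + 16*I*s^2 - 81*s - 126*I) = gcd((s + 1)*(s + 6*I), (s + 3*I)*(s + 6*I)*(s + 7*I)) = s + 6*I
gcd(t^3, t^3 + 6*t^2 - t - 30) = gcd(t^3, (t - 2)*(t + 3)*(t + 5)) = 1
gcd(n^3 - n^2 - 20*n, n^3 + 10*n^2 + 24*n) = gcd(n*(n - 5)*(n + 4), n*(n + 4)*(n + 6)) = n^2 + 4*n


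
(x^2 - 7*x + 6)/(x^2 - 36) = (x - 1)/(x + 6)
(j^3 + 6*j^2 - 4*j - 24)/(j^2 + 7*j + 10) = (j^2 + 4*j - 12)/(j + 5)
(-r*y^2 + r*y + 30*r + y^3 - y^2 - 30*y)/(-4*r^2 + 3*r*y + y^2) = (y^2 - y - 30)/(4*r + y)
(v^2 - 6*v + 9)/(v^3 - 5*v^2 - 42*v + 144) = (v - 3)/(v^2 - 2*v - 48)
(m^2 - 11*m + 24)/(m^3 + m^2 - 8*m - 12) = (m - 8)/(m^2 + 4*m + 4)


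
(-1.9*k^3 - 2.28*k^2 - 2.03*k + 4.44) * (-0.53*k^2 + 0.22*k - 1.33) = 1.007*k^5 + 0.7904*k^4 + 3.1013*k^3 + 0.2326*k^2 + 3.6767*k - 5.9052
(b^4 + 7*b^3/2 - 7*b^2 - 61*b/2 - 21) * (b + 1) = b^5 + 9*b^4/2 - 7*b^3/2 - 75*b^2/2 - 103*b/2 - 21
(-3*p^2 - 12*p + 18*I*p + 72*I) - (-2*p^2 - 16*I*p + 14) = -p^2 - 12*p + 34*I*p - 14 + 72*I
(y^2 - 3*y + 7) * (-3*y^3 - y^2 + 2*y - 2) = -3*y^5 + 8*y^4 - 16*y^3 - 15*y^2 + 20*y - 14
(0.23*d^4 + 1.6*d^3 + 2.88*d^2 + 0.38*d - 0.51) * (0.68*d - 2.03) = 0.1564*d^5 + 0.6211*d^4 - 1.2896*d^3 - 5.588*d^2 - 1.1182*d + 1.0353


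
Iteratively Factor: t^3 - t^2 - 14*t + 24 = (t - 3)*(t^2 + 2*t - 8) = (t - 3)*(t - 2)*(t + 4)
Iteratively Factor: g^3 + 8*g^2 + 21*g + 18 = (g + 3)*(g^2 + 5*g + 6) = (g + 2)*(g + 3)*(g + 3)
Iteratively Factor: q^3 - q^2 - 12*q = (q - 4)*(q^2 + 3*q) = (q - 4)*(q + 3)*(q)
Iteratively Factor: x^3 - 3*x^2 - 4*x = (x)*(x^2 - 3*x - 4) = x*(x - 4)*(x + 1)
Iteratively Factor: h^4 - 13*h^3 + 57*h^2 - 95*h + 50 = (h - 2)*(h^3 - 11*h^2 + 35*h - 25) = (h - 5)*(h - 2)*(h^2 - 6*h + 5) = (h - 5)*(h - 2)*(h - 1)*(h - 5)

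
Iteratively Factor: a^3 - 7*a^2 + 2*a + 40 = (a - 4)*(a^2 - 3*a - 10) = (a - 5)*(a - 4)*(a + 2)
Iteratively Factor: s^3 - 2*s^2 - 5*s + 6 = (s - 1)*(s^2 - s - 6) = (s - 1)*(s + 2)*(s - 3)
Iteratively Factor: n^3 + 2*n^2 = (n)*(n^2 + 2*n) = n^2*(n + 2)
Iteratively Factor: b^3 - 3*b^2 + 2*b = (b - 1)*(b^2 - 2*b) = (b - 2)*(b - 1)*(b)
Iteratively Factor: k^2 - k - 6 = (k - 3)*(k + 2)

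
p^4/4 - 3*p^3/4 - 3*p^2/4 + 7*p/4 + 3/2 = (p/4 + 1/4)*(p - 3)*(p - 2)*(p + 1)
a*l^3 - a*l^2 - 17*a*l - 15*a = (l - 5)*(l + 3)*(a*l + a)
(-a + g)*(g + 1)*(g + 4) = -a*g^2 - 5*a*g - 4*a + g^3 + 5*g^2 + 4*g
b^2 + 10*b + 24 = (b + 4)*(b + 6)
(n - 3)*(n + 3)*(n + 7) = n^3 + 7*n^2 - 9*n - 63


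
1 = 1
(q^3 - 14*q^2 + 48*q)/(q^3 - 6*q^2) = (q - 8)/q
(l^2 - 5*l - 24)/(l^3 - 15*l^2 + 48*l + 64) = (l + 3)/(l^2 - 7*l - 8)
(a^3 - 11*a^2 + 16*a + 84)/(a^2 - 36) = (a^2 - 5*a - 14)/(a + 6)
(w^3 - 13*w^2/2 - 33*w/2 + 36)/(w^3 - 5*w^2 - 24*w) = (w - 3/2)/w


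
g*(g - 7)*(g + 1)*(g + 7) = g^4 + g^3 - 49*g^2 - 49*g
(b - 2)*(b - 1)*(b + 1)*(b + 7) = b^4 + 5*b^3 - 15*b^2 - 5*b + 14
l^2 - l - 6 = (l - 3)*(l + 2)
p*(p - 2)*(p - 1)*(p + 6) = p^4 + 3*p^3 - 16*p^2 + 12*p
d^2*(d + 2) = d^3 + 2*d^2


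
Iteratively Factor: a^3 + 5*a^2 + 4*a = (a + 4)*(a^2 + a) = a*(a + 4)*(a + 1)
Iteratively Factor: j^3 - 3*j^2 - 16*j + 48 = (j + 4)*(j^2 - 7*j + 12) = (j - 4)*(j + 4)*(j - 3)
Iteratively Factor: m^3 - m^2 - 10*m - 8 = (m - 4)*(m^2 + 3*m + 2) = (m - 4)*(m + 1)*(m + 2)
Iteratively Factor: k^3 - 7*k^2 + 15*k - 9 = (k - 3)*(k^2 - 4*k + 3) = (k - 3)^2*(k - 1)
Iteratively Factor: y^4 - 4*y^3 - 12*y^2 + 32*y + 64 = (y - 4)*(y^3 - 12*y - 16) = (y - 4)*(y + 2)*(y^2 - 2*y - 8) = (y - 4)^2*(y + 2)*(y + 2)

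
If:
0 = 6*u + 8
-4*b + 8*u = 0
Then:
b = -8/3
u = -4/3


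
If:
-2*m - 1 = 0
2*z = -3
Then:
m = -1/2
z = -3/2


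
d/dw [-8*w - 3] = -8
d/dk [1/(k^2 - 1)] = -2*k/(k^2 - 1)^2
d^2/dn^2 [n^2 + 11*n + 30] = 2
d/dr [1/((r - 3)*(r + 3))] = -2*r/(r^4 - 18*r^2 + 81)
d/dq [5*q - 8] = 5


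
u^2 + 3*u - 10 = (u - 2)*(u + 5)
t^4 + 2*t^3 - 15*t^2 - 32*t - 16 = (t - 4)*(t + 1)^2*(t + 4)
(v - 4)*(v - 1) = v^2 - 5*v + 4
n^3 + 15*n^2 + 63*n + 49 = (n + 1)*(n + 7)^2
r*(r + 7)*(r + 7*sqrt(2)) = r^3 + 7*r^2 + 7*sqrt(2)*r^2 + 49*sqrt(2)*r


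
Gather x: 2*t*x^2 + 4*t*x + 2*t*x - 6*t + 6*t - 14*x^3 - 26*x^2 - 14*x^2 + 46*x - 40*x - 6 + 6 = -14*x^3 + x^2*(2*t - 40) + x*(6*t + 6)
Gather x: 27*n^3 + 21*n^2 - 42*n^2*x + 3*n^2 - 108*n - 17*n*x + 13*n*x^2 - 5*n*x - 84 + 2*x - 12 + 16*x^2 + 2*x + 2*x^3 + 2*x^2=27*n^3 + 24*n^2 - 108*n + 2*x^3 + x^2*(13*n + 18) + x*(-42*n^2 - 22*n + 4) - 96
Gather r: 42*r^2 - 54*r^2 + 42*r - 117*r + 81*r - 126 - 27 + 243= -12*r^2 + 6*r + 90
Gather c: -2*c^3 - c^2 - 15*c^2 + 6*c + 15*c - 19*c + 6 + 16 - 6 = -2*c^3 - 16*c^2 + 2*c + 16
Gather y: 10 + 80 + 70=160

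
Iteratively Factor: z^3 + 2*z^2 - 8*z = (z)*(z^2 + 2*z - 8) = z*(z - 2)*(z + 4)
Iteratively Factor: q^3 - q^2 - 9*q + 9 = (q - 1)*(q^2 - 9) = (q - 3)*(q - 1)*(q + 3)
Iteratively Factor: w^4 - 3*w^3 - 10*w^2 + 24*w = (w + 3)*(w^3 - 6*w^2 + 8*w) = w*(w + 3)*(w^2 - 6*w + 8) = w*(w - 2)*(w + 3)*(w - 4)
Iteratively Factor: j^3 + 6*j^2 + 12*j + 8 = (j + 2)*(j^2 + 4*j + 4) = (j + 2)^2*(j + 2)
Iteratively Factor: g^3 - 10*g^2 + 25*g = (g - 5)*(g^2 - 5*g) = (g - 5)^2*(g)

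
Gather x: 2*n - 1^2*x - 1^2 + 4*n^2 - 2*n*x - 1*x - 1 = 4*n^2 + 2*n + x*(-2*n - 2) - 2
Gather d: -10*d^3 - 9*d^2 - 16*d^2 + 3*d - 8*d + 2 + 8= -10*d^3 - 25*d^2 - 5*d + 10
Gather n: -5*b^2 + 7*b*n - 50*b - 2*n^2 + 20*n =-5*b^2 - 50*b - 2*n^2 + n*(7*b + 20)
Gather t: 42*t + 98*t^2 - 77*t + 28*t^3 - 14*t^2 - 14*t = 28*t^3 + 84*t^2 - 49*t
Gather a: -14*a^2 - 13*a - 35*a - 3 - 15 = -14*a^2 - 48*a - 18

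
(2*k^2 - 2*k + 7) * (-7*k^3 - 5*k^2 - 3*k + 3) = -14*k^5 + 4*k^4 - 45*k^3 - 23*k^2 - 27*k + 21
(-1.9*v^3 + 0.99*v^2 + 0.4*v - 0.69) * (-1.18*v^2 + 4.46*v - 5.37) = 2.242*v^5 - 9.6422*v^4 + 14.1464*v^3 - 2.7181*v^2 - 5.2254*v + 3.7053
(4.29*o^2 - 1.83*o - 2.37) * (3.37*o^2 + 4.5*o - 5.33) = 14.4573*o^4 + 13.1379*o^3 - 39.0876*o^2 - 0.911100000000001*o + 12.6321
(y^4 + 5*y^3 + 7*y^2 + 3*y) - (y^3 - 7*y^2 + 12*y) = y^4 + 4*y^3 + 14*y^2 - 9*y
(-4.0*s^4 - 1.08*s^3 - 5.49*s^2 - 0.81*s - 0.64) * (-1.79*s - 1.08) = 7.16*s^5 + 6.2532*s^4 + 10.9935*s^3 + 7.3791*s^2 + 2.0204*s + 0.6912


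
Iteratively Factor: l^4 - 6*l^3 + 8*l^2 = (l)*(l^3 - 6*l^2 + 8*l) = l*(l - 4)*(l^2 - 2*l) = l^2*(l - 4)*(l - 2)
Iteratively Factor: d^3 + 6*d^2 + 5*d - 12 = (d - 1)*(d^2 + 7*d + 12) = (d - 1)*(d + 4)*(d + 3)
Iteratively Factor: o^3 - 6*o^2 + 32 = (o - 4)*(o^2 - 2*o - 8) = (o - 4)*(o + 2)*(o - 4)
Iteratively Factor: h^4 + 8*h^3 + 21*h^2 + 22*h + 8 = (h + 4)*(h^3 + 4*h^2 + 5*h + 2) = (h + 2)*(h + 4)*(h^2 + 2*h + 1) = (h + 1)*(h + 2)*(h + 4)*(h + 1)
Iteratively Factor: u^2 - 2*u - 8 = (u - 4)*(u + 2)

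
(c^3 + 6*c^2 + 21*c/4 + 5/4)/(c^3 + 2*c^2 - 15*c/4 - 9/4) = (2*c^2 + 11*c + 5)/(2*c^2 + 3*c - 9)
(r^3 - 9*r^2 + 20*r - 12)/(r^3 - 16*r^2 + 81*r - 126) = (r^2 - 3*r + 2)/(r^2 - 10*r + 21)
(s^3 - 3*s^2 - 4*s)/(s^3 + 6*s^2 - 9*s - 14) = s*(s - 4)/(s^2 + 5*s - 14)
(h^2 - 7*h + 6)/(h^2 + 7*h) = (h^2 - 7*h + 6)/(h*(h + 7))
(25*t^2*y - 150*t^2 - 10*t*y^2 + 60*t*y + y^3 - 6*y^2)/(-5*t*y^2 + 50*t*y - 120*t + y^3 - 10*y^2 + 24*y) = (-5*t + y)/(y - 4)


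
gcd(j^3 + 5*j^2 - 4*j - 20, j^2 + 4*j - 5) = j + 5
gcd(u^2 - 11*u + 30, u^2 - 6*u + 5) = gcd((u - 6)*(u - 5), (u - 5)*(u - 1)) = u - 5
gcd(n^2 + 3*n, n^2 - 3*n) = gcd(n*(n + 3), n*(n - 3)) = n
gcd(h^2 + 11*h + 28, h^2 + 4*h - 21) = h + 7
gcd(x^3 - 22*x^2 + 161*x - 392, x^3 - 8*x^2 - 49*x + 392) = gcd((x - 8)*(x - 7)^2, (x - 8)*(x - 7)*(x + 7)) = x^2 - 15*x + 56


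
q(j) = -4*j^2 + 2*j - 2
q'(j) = 2 - 8*j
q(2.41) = -20.41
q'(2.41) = -17.28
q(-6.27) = -171.79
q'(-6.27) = 52.16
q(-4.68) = -98.97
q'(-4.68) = 39.44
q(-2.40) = -29.84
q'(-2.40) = 21.20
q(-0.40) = -3.44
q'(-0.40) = 5.20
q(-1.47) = -13.58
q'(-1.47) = 13.76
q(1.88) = -12.38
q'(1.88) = -13.04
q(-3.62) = -61.66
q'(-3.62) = 30.96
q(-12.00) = -602.00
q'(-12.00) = 98.00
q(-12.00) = -602.00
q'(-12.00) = 98.00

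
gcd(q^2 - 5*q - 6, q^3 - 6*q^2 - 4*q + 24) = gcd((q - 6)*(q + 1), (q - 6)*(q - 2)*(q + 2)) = q - 6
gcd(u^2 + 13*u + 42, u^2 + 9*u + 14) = u + 7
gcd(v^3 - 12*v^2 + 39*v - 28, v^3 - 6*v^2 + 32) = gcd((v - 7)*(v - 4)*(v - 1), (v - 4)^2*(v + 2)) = v - 4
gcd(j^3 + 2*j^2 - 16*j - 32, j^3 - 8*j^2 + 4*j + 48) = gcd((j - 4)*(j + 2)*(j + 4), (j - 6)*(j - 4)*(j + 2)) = j^2 - 2*j - 8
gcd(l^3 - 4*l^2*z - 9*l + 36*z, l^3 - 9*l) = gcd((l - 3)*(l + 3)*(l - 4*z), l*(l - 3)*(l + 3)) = l^2 - 9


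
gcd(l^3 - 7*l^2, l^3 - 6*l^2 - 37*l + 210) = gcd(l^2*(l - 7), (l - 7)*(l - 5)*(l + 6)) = l - 7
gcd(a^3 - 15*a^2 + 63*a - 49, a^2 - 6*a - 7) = a - 7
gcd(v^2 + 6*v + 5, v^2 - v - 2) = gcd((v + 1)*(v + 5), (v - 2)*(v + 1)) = v + 1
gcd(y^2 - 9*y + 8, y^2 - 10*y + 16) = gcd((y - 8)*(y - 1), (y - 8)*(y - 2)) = y - 8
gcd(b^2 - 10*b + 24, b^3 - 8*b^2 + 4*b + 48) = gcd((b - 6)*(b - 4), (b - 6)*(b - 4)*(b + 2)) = b^2 - 10*b + 24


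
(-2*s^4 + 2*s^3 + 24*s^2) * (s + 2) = -2*s^5 - 2*s^4 + 28*s^3 + 48*s^2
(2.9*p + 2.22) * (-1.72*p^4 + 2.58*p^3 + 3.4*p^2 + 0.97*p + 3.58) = -4.988*p^5 + 3.6636*p^4 + 15.5876*p^3 + 10.361*p^2 + 12.5354*p + 7.9476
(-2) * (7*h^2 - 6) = 12 - 14*h^2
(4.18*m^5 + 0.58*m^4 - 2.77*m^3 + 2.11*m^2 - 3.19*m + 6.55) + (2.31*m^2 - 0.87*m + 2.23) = 4.18*m^5 + 0.58*m^4 - 2.77*m^3 + 4.42*m^2 - 4.06*m + 8.78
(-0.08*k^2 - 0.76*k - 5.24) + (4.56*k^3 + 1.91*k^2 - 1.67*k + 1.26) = 4.56*k^3 + 1.83*k^2 - 2.43*k - 3.98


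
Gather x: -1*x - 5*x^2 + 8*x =-5*x^2 + 7*x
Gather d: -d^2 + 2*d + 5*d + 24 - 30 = -d^2 + 7*d - 6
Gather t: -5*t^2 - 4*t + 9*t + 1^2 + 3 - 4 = -5*t^2 + 5*t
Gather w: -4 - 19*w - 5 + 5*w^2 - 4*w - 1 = 5*w^2 - 23*w - 10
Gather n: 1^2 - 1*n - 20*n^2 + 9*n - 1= -20*n^2 + 8*n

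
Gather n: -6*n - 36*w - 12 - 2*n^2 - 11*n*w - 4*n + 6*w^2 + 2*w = -2*n^2 + n*(-11*w - 10) + 6*w^2 - 34*w - 12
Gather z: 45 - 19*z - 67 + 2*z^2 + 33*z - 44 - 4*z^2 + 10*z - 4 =-2*z^2 + 24*z - 70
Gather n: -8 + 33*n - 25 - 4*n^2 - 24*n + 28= -4*n^2 + 9*n - 5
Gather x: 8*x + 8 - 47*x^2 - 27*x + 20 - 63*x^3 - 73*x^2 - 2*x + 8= -63*x^3 - 120*x^2 - 21*x + 36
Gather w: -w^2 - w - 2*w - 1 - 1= -w^2 - 3*w - 2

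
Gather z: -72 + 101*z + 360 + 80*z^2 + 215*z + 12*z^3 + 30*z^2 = 12*z^3 + 110*z^2 + 316*z + 288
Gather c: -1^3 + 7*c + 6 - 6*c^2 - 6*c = -6*c^2 + c + 5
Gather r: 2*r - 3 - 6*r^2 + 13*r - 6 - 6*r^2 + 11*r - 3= -12*r^2 + 26*r - 12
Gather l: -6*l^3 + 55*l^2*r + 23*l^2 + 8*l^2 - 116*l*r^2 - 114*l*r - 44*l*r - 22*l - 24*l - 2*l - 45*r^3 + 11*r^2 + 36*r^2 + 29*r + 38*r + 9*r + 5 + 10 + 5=-6*l^3 + l^2*(55*r + 31) + l*(-116*r^2 - 158*r - 48) - 45*r^3 + 47*r^2 + 76*r + 20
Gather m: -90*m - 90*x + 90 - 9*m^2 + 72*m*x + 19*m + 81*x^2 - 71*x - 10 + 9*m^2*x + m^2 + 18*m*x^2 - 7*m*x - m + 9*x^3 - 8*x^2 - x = m^2*(9*x - 8) + m*(18*x^2 + 65*x - 72) + 9*x^3 + 73*x^2 - 162*x + 80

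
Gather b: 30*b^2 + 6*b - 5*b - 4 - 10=30*b^2 + b - 14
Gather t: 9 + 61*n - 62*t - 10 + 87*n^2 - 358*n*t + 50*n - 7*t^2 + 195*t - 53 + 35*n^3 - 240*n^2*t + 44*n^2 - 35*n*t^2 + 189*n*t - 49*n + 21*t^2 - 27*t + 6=35*n^3 + 131*n^2 + 62*n + t^2*(14 - 35*n) + t*(-240*n^2 - 169*n + 106) - 48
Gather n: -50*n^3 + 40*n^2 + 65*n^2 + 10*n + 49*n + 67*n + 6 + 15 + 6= -50*n^3 + 105*n^2 + 126*n + 27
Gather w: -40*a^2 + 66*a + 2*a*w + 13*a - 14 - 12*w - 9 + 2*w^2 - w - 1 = -40*a^2 + 79*a + 2*w^2 + w*(2*a - 13) - 24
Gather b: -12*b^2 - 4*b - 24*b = -12*b^2 - 28*b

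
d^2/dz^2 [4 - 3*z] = 0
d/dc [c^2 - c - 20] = 2*c - 1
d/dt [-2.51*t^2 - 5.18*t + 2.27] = -5.02*t - 5.18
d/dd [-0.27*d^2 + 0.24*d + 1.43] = 0.24 - 0.54*d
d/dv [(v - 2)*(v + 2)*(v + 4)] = 3*v^2 + 8*v - 4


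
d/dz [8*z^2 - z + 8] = 16*z - 1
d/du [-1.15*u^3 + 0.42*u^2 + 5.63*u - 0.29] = -3.45*u^2 + 0.84*u + 5.63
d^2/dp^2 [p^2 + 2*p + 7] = 2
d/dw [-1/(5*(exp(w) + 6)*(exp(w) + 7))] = (2*exp(w) + 13)*exp(w)/(5*(exp(w) + 6)^2*(exp(w) + 7)^2)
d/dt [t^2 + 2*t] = 2*t + 2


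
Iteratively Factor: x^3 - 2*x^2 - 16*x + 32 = (x - 4)*(x^2 + 2*x - 8) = (x - 4)*(x + 4)*(x - 2)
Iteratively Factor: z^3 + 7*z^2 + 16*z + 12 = (z + 3)*(z^2 + 4*z + 4) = (z + 2)*(z + 3)*(z + 2)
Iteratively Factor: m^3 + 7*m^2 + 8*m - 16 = (m - 1)*(m^2 + 8*m + 16) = (m - 1)*(m + 4)*(m + 4)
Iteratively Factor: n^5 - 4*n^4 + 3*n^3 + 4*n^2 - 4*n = (n - 1)*(n^4 - 3*n^3 + 4*n) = (n - 1)*(n + 1)*(n^3 - 4*n^2 + 4*n) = (n - 2)*(n - 1)*(n + 1)*(n^2 - 2*n) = n*(n - 2)*(n - 1)*(n + 1)*(n - 2)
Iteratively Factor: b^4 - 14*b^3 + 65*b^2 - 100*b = (b - 5)*(b^3 - 9*b^2 + 20*b) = (b - 5)*(b - 4)*(b^2 - 5*b) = b*(b - 5)*(b - 4)*(b - 5)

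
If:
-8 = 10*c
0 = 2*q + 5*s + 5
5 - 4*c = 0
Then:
No Solution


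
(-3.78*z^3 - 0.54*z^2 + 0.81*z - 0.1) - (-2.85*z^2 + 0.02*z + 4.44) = -3.78*z^3 + 2.31*z^2 + 0.79*z - 4.54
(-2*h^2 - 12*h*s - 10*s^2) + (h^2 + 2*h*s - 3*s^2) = -h^2 - 10*h*s - 13*s^2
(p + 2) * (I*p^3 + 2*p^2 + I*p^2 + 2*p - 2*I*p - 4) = I*p^4 + 2*p^3 + 3*I*p^3 + 6*p^2 - 4*I*p - 8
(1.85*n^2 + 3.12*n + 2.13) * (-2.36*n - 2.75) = -4.366*n^3 - 12.4507*n^2 - 13.6068*n - 5.8575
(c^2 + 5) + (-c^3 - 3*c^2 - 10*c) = -c^3 - 2*c^2 - 10*c + 5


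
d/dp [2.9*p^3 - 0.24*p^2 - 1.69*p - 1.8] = 8.7*p^2 - 0.48*p - 1.69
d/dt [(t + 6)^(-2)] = -2/(t + 6)^3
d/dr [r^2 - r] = 2*r - 1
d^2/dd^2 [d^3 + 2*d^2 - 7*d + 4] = 6*d + 4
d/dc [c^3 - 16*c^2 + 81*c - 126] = 3*c^2 - 32*c + 81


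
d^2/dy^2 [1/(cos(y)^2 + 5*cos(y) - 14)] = (-4*sin(y)^4 + 83*sin(y)^2 - 205*cos(y)/4 - 15*cos(3*y)/4 - 1)/((cos(y) - 2)^3*(cos(y) + 7)^3)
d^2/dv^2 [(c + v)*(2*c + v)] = 2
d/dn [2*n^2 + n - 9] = 4*n + 1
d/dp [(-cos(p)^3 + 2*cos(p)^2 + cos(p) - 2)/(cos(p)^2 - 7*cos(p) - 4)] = (cos(p)^4 - 14*cos(p)^3 + 3*cos(p)^2 + 12*cos(p) + 18)*sin(p)/(sin(p)^2 + 7*cos(p) + 3)^2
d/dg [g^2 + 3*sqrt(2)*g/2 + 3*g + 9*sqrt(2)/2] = 2*g + 3*sqrt(2)/2 + 3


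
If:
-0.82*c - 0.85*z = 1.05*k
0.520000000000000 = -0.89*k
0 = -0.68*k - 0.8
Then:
No Solution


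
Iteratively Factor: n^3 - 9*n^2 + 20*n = (n - 5)*(n^2 - 4*n) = n*(n - 5)*(n - 4)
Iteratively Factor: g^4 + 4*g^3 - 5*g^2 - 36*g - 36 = (g + 2)*(g^3 + 2*g^2 - 9*g - 18) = (g + 2)*(g + 3)*(g^2 - g - 6) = (g + 2)^2*(g + 3)*(g - 3)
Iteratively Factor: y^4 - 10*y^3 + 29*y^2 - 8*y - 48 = (y - 4)*(y^3 - 6*y^2 + 5*y + 12) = (y - 4)^2*(y^2 - 2*y - 3) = (y - 4)^2*(y + 1)*(y - 3)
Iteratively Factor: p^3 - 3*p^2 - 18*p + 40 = (p + 4)*(p^2 - 7*p + 10) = (p - 5)*(p + 4)*(p - 2)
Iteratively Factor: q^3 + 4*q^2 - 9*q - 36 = (q + 3)*(q^2 + q - 12) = (q + 3)*(q + 4)*(q - 3)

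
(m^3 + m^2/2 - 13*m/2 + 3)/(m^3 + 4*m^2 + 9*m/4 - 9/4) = 2*(m - 2)/(2*m + 3)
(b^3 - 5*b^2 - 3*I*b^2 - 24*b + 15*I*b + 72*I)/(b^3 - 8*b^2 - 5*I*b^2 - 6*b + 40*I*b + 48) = (b + 3)/(b - 2*I)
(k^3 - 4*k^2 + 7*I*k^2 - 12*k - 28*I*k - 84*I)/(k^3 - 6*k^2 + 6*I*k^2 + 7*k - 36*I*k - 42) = (k + 2)/(k - I)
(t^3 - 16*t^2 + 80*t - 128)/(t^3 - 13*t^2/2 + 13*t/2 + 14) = 2*(t^2 - 12*t + 32)/(2*t^2 - 5*t - 7)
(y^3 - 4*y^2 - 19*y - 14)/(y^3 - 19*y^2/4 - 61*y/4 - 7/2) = 4*(y + 1)/(4*y + 1)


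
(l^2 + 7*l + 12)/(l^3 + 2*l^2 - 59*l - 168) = (l + 4)/(l^2 - l - 56)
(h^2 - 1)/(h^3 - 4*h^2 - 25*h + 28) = (h + 1)/(h^2 - 3*h - 28)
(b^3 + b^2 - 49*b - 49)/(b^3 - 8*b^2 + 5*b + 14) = (b + 7)/(b - 2)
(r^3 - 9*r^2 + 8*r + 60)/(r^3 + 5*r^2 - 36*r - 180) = (r^2 - 3*r - 10)/(r^2 + 11*r + 30)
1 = 1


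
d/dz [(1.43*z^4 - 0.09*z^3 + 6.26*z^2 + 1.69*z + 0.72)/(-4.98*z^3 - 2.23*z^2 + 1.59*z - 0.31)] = (-7.1214*z^6 - 6.3778*z^5 + 38.1966*z^4 + 14.773*z^3 + 24.5626*z^2 - 0.67*z - 1.6687)/(24.8004*z^6 + 22.2108*z^5 - 10.8635*z^4 - 4.0038*z^3 + 3.9107*z^2 - 0.9858*z + 0.0961)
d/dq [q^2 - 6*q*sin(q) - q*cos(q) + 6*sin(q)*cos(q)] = q*sin(q) - 6*q*cos(q) + 2*q - 6*sin(q) - cos(q) + 6*cos(2*q)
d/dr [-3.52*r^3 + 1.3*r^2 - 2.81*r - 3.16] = -10.56*r^2 + 2.6*r - 2.81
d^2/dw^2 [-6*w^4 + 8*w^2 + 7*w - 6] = 16 - 72*w^2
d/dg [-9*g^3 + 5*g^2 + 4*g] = -27*g^2 + 10*g + 4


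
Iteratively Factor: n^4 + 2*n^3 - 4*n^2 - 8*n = (n + 2)*(n^3 - 4*n) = n*(n + 2)*(n^2 - 4) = n*(n - 2)*(n + 2)*(n + 2)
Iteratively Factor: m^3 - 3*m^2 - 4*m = (m)*(m^2 - 3*m - 4) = m*(m - 4)*(m + 1)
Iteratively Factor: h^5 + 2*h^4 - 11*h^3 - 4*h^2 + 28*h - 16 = (h + 4)*(h^4 - 2*h^3 - 3*h^2 + 8*h - 4) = (h - 1)*(h + 4)*(h^3 - h^2 - 4*h + 4) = (h - 2)*(h - 1)*(h + 4)*(h^2 + h - 2) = (h - 2)*(h - 1)*(h + 2)*(h + 4)*(h - 1)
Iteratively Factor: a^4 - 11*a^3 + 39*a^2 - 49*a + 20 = (a - 4)*(a^3 - 7*a^2 + 11*a - 5) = (a - 5)*(a - 4)*(a^2 - 2*a + 1) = (a - 5)*(a - 4)*(a - 1)*(a - 1)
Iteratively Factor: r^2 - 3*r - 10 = (r + 2)*(r - 5)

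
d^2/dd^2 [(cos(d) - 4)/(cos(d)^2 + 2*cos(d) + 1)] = (-31*cos(d)/4 + 10*cos(2*d) - cos(3*d)/4 - 18)/(cos(d) + 1)^4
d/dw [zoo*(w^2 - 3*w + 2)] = zoo*(w + 1)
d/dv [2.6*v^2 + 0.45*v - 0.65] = 5.2*v + 0.45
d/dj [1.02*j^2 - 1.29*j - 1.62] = 2.04*j - 1.29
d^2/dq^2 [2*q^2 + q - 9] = 4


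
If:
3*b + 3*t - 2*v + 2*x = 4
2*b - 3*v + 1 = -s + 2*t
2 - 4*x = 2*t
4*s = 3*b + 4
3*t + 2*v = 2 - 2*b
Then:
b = -6/13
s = 17/26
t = 19/13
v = -19/26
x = -3/13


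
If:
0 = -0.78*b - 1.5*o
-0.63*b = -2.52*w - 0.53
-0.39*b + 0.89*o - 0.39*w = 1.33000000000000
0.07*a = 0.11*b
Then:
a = -2.06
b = -1.31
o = 0.68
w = -0.54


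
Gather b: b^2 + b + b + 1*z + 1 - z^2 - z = b^2 + 2*b - z^2 + 1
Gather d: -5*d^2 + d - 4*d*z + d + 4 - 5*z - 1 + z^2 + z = -5*d^2 + d*(2 - 4*z) + z^2 - 4*z + 3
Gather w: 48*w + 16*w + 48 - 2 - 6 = 64*w + 40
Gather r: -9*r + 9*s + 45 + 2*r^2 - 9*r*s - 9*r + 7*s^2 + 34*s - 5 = 2*r^2 + r*(-9*s - 18) + 7*s^2 + 43*s + 40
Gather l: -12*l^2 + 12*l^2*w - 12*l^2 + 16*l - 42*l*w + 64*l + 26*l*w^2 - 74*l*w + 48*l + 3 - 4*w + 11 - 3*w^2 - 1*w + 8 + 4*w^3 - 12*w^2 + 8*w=l^2*(12*w - 24) + l*(26*w^2 - 116*w + 128) + 4*w^3 - 15*w^2 + 3*w + 22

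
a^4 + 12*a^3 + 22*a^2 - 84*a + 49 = (a - 1)^2*(a + 7)^2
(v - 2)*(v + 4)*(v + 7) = v^3 + 9*v^2 + 6*v - 56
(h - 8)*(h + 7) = h^2 - h - 56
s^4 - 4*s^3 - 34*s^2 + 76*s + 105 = (s - 7)*(s - 3)*(s + 1)*(s + 5)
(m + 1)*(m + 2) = m^2 + 3*m + 2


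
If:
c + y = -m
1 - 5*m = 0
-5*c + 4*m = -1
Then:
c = 9/25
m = 1/5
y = -14/25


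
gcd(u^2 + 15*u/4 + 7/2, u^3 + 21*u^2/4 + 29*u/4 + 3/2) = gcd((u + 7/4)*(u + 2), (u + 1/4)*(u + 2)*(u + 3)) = u + 2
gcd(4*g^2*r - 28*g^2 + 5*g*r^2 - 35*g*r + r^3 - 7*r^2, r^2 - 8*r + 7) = r - 7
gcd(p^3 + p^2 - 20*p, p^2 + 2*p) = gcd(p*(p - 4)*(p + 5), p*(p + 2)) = p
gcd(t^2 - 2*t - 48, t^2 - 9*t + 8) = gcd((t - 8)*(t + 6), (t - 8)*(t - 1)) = t - 8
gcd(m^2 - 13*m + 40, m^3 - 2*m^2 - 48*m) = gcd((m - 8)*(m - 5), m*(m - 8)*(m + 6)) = m - 8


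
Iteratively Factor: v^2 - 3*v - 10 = (v - 5)*(v + 2)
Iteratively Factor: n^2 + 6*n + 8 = (n + 4)*(n + 2)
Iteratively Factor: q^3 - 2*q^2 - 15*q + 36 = (q - 3)*(q^2 + q - 12) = (q - 3)^2*(q + 4)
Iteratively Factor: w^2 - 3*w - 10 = (w - 5)*(w + 2)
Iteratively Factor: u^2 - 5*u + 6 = (u - 3)*(u - 2)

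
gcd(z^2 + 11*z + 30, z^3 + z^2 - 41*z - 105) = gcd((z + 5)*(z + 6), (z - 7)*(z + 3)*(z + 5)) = z + 5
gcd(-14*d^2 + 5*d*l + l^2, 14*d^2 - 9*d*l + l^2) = 2*d - l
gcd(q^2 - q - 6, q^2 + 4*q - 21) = q - 3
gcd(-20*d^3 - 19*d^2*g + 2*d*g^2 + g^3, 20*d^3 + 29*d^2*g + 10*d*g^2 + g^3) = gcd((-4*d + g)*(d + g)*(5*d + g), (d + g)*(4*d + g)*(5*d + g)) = 5*d^2 + 6*d*g + g^2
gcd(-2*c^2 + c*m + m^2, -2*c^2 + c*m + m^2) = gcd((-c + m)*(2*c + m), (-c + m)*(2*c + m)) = 2*c^2 - c*m - m^2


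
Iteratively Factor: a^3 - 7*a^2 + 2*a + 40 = (a - 4)*(a^2 - 3*a - 10) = (a - 4)*(a + 2)*(a - 5)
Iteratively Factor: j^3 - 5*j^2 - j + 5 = (j - 1)*(j^2 - 4*j - 5) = (j - 5)*(j - 1)*(j + 1)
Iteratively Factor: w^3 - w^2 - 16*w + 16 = (w - 1)*(w^2 - 16) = (w - 4)*(w - 1)*(w + 4)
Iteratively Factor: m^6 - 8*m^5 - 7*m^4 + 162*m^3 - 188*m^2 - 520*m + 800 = (m + 4)*(m^5 - 12*m^4 + 41*m^3 - 2*m^2 - 180*m + 200) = (m - 5)*(m + 4)*(m^4 - 7*m^3 + 6*m^2 + 28*m - 40) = (m - 5)*(m - 2)*(m + 4)*(m^3 - 5*m^2 - 4*m + 20) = (m - 5)*(m - 2)^2*(m + 4)*(m^2 - 3*m - 10) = (m - 5)*(m - 2)^2*(m + 2)*(m + 4)*(m - 5)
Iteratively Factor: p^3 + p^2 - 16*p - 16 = (p + 1)*(p^2 - 16) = (p + 1)*(p + 4)*(p - 4)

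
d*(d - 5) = d^2 - 5*d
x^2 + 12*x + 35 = (x + 5)*(x + 7)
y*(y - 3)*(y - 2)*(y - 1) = y^4 - 6*y^3 + 11*y^2 - 6*y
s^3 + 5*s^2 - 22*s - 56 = (s - 4)*(s + 2)*(s + 7)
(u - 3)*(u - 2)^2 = u^3 - 7*u^2 + 16*u - 12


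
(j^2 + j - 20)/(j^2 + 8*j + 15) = (j - 4)/(j + 3)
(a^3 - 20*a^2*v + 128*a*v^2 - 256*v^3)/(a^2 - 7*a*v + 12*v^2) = (-a^2 + 16*a*v - 64*v^2)/(-a + 3*v)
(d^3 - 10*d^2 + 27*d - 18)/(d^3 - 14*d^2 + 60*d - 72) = (d^2 - 4*d + 3)/(d^2 - 8*d + 12)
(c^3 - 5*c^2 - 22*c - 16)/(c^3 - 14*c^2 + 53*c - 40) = (c^2 + 3*c + 2)/(c^2 - 6*c + 5)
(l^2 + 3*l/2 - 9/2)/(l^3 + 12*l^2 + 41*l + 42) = (l - 3/2)/(l^2 + 9*l + 14)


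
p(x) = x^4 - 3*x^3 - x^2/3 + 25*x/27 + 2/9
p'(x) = 4*x^3 - 9*x^2 - 2*x/3 + 25/27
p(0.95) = -0.96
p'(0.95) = -4.40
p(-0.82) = 1.35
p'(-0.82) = -6.78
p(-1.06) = 3.70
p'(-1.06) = -13.24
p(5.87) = 574.66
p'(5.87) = 495.95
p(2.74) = -5.09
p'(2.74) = 13.81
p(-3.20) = 197.01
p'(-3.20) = -220.17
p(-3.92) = 408.31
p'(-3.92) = -375.70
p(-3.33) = 227.18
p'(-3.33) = -244.36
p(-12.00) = 25861.11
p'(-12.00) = -8199.07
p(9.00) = 4355.56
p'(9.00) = 2181.93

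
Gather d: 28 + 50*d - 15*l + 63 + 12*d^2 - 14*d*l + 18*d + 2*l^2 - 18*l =12*d^2 + d*(68 - 14*l) + 2*l^2 - 33*l + 91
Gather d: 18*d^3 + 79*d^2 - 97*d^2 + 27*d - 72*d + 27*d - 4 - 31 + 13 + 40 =18*d^3 - 18*d^2 - 18*d + 18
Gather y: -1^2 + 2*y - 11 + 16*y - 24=18*y - 36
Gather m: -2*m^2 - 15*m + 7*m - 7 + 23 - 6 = -2*m^2 - 8*m + 10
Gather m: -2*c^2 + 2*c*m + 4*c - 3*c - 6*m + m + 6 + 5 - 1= -2*c^2 + c + m*(2*c - 5) + 10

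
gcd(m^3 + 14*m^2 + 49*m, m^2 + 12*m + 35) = m + 7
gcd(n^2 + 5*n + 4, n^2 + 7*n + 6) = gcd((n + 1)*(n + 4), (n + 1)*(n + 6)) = n + 1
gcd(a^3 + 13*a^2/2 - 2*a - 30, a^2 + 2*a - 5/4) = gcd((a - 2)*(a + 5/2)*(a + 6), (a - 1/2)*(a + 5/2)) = a + 5/2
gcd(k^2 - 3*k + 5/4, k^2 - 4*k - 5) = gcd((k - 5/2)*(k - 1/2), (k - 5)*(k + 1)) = 1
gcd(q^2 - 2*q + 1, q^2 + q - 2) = q - 1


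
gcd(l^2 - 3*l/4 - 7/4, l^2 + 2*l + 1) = l + 1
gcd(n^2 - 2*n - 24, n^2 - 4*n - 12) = n - 6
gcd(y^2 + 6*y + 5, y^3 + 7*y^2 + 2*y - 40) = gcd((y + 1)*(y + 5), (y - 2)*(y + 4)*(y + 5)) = y + 5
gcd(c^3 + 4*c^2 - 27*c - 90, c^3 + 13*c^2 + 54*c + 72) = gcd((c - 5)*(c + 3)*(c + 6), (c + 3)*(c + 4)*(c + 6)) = c^2 + 9*c + 18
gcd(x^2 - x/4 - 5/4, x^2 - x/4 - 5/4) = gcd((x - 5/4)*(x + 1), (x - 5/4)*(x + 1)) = x^2 - x/4 - 5/4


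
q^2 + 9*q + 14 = (q + 2)*(q + 7)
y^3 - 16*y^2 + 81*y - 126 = (y - 7)*(y - 6)*(y - 3)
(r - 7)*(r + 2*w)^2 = r^3 + 4*r^2*w - 7*r^2 + 4*r*w^2 - 28*r*w - 28*w^2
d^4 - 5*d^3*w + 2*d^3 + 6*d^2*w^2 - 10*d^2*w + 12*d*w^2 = d*(d + 2)*(d - 3*w)*(d - 2*w)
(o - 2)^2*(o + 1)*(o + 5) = o^4 + 2*o^3 - 15*o^2 + 4*o + 20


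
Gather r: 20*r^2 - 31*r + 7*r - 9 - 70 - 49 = 20*r^2 - 24*r - 128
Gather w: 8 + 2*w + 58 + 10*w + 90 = 12*w + 156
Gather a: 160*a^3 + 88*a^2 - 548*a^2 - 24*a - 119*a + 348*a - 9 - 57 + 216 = 160*a^3 - 460*a^2 + 205*a + 150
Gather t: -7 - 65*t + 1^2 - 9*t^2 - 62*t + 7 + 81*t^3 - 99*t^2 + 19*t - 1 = 81*t^3 - 108*t^2 - 108*t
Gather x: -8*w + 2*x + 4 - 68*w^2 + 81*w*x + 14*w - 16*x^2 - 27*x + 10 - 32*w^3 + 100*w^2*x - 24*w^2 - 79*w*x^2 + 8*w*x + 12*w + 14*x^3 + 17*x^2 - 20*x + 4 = -32*w^3 - 92*w^2 + 18*w + 14*x^3 + x^2*(1 - 79*w) + x*(100*w^2 + 89*w - 45) + 18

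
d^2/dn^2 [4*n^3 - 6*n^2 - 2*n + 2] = 24*n - 12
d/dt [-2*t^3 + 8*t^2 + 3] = 2*t*(8 - 3*t)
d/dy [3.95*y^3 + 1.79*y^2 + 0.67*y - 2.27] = 11.85*y^2 + 3.58*y + 0.67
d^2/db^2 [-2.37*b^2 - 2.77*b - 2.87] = -4.74000000000000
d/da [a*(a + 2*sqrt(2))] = 2*a + 2*sqrt(2)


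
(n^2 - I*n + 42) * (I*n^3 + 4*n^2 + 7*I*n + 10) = I*n^5 + 5*n^4 + 45*I*n^3 + 185*n^2 + 284*I*n + 420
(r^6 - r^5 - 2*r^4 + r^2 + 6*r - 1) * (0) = 0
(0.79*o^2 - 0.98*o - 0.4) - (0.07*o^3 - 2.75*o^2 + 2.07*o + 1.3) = -0.07*o^3 + 3.54*o^2 - 3.05*o - 1.7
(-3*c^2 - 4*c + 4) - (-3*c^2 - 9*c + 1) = 5*c + 3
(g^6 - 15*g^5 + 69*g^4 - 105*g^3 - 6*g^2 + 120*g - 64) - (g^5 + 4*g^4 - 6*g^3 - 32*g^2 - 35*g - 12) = g^6 - 16*g^5 + 65*g^4 - 99*g^3 + 26*g^2 + 155*g - 52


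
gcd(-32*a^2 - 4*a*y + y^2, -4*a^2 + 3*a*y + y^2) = 4*a + y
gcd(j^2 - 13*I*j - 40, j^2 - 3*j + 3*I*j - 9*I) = 1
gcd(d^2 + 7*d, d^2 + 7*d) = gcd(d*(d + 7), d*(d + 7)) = d^2 + 7*d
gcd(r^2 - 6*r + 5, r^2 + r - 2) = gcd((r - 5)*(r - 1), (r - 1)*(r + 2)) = r - 1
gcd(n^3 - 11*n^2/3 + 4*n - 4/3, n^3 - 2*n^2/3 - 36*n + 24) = n - 2/3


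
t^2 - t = t*(t - 1)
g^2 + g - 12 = (g - 3)*(g + 4)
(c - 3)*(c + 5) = c^2 + 2*c - 15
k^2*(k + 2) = k^3 + 2*k^2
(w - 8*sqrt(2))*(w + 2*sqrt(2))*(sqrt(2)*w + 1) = sqrt(2)*w^3 - 11*w^2 - 38*sqrt(2)*w - 32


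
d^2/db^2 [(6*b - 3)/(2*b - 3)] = 48/(2*b - 3)^3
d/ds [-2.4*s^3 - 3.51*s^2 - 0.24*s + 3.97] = -7.2*s^2 - 7.02*s - 0.24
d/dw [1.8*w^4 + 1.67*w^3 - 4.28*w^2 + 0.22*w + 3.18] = 7.2*w^3 + 5.01*w^2 - 8.56*w + 0.22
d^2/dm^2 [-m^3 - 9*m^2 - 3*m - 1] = -6*m - 18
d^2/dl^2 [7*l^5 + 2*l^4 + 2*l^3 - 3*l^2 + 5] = 140*l^3 + 24*l^2 + 12*l - 6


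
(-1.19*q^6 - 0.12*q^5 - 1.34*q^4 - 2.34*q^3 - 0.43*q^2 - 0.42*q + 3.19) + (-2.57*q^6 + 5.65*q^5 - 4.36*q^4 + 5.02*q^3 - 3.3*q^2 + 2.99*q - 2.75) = -3.76*q^6 + 5.53*q^5 - 5.7*q^4 + 2.68*q^3 - 3.73*q^2 + 2.57*q + 0.44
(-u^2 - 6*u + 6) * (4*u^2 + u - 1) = -4*u^4 - 25*u^3 + 19*u^2 + 12*u - 6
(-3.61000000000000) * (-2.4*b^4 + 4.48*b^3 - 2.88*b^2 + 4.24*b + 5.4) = 8.664*b^4 - 16.1728*b^3 + 10.3968*b^2 - 15.3064*b - 19.494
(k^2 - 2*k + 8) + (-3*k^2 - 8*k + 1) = -2*k^2 - 10*k + 9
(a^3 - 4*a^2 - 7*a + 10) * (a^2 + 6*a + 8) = a^5 + 2*a^4 - 23*a^3 - 64*a^2 + 4*a + 80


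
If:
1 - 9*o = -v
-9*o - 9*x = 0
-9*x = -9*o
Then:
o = 0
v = -1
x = 0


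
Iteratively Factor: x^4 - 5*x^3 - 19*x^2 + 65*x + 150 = (x - 5)*(x^3 - 19*x - 30) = (x - 5)*(x + 3)*(x^2 - 3*x - 10) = (x - 5)*(x + 2)*(x + 3)*(x - 5)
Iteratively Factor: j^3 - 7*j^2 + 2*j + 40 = (j - 5)*(j^2 - 2*j - 8) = (j - 5)*(j - 4)*(j + 2)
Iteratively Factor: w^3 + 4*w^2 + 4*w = (w + 2)*(w^2 + 2*w) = (w + 2)^2*(w)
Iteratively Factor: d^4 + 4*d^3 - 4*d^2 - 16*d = (d + 4)*(d^3 - 4*d) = d*(d + 4)*(d^2 - 4) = d*(d - 2)*(d + 4)*(d + 2)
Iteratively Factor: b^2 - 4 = (b + 2)*(b - 2)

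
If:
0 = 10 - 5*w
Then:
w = 2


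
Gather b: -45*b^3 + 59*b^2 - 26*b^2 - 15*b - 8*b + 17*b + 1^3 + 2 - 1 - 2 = -45*b^3 + 33*b^2 - 6*b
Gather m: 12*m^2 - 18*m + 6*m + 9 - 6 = 12*m^2 - 12*m + 3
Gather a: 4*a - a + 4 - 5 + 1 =3*a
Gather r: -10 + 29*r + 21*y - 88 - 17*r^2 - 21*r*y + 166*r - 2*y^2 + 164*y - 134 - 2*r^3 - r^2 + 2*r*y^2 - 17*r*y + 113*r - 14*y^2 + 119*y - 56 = -2*r^3 - 18*r^2 + r*(2*y^2 - 38*y + 308) - 16*y^2 + 304*y - 288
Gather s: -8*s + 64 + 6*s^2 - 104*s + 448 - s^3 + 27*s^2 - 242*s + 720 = -s^3 + 33*s^2 - 354*s + 1232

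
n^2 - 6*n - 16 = (n - 8)*(n + 2)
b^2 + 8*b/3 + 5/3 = (b + 1)*(b + 5/3)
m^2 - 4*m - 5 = (m - 5)*(m + 1)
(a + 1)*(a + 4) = a^2 + 5*a + 4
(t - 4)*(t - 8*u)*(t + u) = t^3 - 7*t^2*u - 4*t^2 - 8*t*u^2 + 28*t*u + 32*u^2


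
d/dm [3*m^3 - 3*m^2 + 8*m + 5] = 9*m^2 - 6*m + 8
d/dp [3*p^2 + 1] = 6*p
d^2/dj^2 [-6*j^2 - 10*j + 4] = -12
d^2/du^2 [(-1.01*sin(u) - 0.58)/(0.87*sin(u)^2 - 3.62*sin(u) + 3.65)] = (0.764469000000001*sin(u)^5 + 4.93690199999999*sin(u)^4 - 26.252424*sin(u)^3 + 10.94451*sin(u)^2 + 51.322707*sin(u) - 38.207784)/(0.87*sin(u)^2 - 3.62*sin(u) + 3.65)^3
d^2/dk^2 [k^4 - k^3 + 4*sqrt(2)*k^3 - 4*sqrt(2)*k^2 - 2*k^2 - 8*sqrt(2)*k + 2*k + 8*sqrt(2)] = 12*k^2 - 6*k + 24*sqrt(2)*k - 8*sqrt(2) - 4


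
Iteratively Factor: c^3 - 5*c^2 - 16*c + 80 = (c + 4)*(c^2 - 9*c + 20) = (c - 5)*(c + 4)*(c - 4)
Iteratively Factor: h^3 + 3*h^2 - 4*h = (h)*(h^2 + 3*h - 4) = h*(h + 4)*(h - 1)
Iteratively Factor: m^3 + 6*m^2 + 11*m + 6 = (m + 1)*(m^2 + 5*m + 6) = (m + 1)*(m + 3)*(m + 2)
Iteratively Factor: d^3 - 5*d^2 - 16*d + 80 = (d + 4)*(d^2 - 9*d + 20) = (d - 4)*(d + 4)*(d - 5)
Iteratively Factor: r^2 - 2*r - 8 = (r + 2)*(r - 4)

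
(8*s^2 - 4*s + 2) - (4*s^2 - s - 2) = 4*s^2 - 3*s + 4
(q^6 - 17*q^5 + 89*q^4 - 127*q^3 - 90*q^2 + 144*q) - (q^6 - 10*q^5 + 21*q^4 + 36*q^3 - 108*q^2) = -7*q^5 + 68*q^4 - 163*q^3 + 18*q^2 + 144*q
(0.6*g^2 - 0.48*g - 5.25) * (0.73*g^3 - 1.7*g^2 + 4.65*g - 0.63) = 0.438*g^5 - 1.3704*g^4 - 0.2265*g^3 + 6.315*g^2 - 24.1101*g + 3.3075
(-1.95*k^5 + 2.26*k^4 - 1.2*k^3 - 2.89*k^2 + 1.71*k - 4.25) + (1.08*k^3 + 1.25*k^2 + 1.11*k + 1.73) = -1.95*k^5 + 2.26*k^4 - 0.12*k^3 - 1.64*k^2 + 2.82*k - 2.52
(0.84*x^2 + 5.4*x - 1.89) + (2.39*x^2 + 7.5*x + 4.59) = 3.23*x^2 + 12.9*x + 2.7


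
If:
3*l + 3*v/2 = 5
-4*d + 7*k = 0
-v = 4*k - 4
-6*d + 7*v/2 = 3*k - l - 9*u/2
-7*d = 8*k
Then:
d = 0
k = 0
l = -1/3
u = -82/27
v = 4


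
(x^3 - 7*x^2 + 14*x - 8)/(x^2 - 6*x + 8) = x - 1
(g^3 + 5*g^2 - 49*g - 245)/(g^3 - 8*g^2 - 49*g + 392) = (g + 5)/(g - 8)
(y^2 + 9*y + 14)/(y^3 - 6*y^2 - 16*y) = (y + 7)/(y*(y - 8))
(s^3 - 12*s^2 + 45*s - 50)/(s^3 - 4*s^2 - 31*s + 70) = (s^2 - 10*s + 25)/(s^2 - 2*s - 35)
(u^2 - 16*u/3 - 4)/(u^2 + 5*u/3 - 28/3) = (3*u^2 - 16*u - 12)/(3*u^2 + 5*u - 28)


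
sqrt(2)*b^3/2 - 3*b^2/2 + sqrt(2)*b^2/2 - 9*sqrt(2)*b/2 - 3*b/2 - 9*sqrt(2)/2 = (b - 3*sqrt(2))*(b + 3*sqrt(2)/2)*(sqrt(2)*b/2 + sqrt(2)/2)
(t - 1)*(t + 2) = t^2 + t - 2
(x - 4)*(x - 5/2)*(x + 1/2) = x^3 - 6*x^2 + 27*x/4 + 5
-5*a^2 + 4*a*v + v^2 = (-a + v)*(5*a + v)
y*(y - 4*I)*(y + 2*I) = y^3 - 2*I*y^2 + 8*y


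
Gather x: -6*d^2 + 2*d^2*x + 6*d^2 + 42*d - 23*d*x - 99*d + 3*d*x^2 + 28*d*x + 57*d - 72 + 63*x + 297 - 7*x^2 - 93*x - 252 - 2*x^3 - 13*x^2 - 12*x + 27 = -2*x^3 + x^2*(3*d - 20) + x*(2*d^2 + 5*d - 42)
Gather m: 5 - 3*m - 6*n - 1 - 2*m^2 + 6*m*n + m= -2*m^2 + m*(6*n - 2) - 6*n + 4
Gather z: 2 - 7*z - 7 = -7*z - 5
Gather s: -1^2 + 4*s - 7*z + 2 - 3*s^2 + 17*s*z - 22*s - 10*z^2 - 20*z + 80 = -3*s^2 + s*(17*z - 18) - 10*z^2 - 27*z + 81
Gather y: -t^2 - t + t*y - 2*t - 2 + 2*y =-t^2 - 3*t + y*(t + 2) - 2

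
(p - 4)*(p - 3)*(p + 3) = p^3 - 4*p^2 - 9*p + 36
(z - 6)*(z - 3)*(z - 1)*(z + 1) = z^4 - 9*z^3 + 17*z^2 + 9*z - 18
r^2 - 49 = (r - 7)*(r + 7)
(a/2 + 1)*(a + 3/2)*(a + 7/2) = a^3/2 + 7*a^2/2 + 61*a/8 + 21/4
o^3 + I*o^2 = o^2*(o + I)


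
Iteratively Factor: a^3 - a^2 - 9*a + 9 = (a + 3)*(a^2 - 4*a + 3) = (a - 1)*(a + 3)*(a - 3)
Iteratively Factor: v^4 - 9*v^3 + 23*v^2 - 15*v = (v - 3)*(v^3 - 6*v^2 + 5*v) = v*(v - 3)*(v^2 - 6*v + 5) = v*(v - 3)*(v - 1)*(v - 5)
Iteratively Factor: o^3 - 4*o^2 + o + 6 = (o - 3)*(o^2 - o - 2) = (o - 3)*(o + 1)*(o - 2)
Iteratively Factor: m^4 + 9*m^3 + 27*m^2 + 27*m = (m + 3)*(m^3 + 6*m^2 + 9*m) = (m + 3)^2*(m^2 + 3*m) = m*(m + 3)^2*(m + 3)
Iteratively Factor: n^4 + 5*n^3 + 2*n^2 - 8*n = (n)*(n^3 + 5*n^2 + 2*n - 8) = n*(n + 4)*(n^2 + n - 2) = n*(n + 2)*(n + 4)*(n - 1)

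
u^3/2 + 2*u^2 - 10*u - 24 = (u/2 + 1)*(u - 4)*(u + 6)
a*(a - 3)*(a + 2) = a^3 - a^2 - 6*a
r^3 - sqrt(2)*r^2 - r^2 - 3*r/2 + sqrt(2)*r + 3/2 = (r - 1)*(r - 3*sqrt(2)/2)*(r + sqrt(2)/2)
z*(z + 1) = z^2 + z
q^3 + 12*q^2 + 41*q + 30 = (q + 1)*(q + 5)*(q + 6)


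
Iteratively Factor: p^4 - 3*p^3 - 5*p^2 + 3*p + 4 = (p - 1)*(p^3 - 2*p^2 - 7*p - 4) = (p - 4)*(p - 1)*(p^2 + 2*p + 1) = (p - 4)*(p - 1)*(p + 1)*(p + 1)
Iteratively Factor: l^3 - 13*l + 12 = (l + 4)*(l^2 - 4*l + 3) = (l - 1)*(l + 4)*(l - 3)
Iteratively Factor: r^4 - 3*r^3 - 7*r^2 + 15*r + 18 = (r - 3)*(r^3 - 7*r - 6) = (r - 3)^2*(r^2 + 3*r + 2) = (r - 3)^2*(r + 1)*(r + 2)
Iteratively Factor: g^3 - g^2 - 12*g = (g - 4)*(g^2 + 3*g) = (g - 4)*(g + 3)*(g)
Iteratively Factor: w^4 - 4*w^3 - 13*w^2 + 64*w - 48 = (w - 4)*(w^3 - 13*w + 12) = (w - 4)*(w - 1)*(w^2 + w - 12) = (w - 4)*(w - 1)*(w + 4)*(w - 3)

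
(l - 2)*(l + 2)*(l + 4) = l^3 + 4*l^2 - 4*l - 16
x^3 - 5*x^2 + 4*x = x*(x - 4)*(x - 1)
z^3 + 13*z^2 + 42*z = z*(z + 6)*(z + 7)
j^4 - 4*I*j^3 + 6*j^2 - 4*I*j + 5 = (j - 5*I)*(j - I)*(j + I)^2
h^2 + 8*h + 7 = (h + 1)*(h + 7)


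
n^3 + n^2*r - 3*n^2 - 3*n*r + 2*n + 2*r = (n - 2)*(n - 1)*(n + r)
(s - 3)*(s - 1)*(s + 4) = s^3 - 13*s + 12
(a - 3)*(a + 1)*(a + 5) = a^3 + 3*a^2 - 13*a - 15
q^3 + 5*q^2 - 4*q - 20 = (q - 2)*(q + 2)*(q + 5)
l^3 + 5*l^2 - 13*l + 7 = (l - 1)^2*(l + 7)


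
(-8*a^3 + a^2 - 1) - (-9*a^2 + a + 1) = -8*a^3 + 10*a^2 - a - 2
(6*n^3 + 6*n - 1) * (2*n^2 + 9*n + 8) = 12*n^5 + 54*n^4 + 60*n^3 + 52*n^2 + 39*n - 8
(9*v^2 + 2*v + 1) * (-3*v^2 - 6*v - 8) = -27*v^4 - 60*v^3 - 87*v^2 - 22*v - 8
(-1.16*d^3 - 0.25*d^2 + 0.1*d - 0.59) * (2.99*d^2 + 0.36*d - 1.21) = -3.4684*d^5 - 1.1651*d^4 + 1.6126*d^3 - 1.4256*d^2 - 0.3334*d + 0.7139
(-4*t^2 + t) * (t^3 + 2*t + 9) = -4*t^5 + t^4 - 8*t^3 - 34*t^2 + 9*t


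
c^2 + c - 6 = (c - 2)*(c + 3)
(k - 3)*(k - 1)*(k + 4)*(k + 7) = k^4 + 7*k^3 - 13*k^2 - 79*k + 84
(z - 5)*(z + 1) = z^2 - 4*z - 5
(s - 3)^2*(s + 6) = s^3 - 27*s + 54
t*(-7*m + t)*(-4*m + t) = 28*m^2*t - 11*m*t^2 + t^3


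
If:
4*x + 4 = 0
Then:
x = -1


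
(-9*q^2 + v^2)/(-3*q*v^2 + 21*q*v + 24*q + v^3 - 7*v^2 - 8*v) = (3*q + v)/(v^2 - 7*v - 8)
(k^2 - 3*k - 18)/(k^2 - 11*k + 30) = (k + 3)/(k - 5)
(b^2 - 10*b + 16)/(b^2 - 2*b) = (b - 8)/b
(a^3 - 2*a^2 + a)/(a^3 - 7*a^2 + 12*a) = (a^2 - 2*a + 1)/(a^2 - 7*a + 12)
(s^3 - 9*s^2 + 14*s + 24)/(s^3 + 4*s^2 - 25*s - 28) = (s - 6)/(s + 7)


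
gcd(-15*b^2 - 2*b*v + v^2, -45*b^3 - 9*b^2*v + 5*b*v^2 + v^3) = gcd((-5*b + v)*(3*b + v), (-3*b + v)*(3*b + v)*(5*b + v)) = 3*b + v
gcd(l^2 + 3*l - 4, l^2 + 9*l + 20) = l + 4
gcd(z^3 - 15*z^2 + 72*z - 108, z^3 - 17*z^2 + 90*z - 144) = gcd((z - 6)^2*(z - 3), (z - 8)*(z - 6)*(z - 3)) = z^2 - 9*z + 18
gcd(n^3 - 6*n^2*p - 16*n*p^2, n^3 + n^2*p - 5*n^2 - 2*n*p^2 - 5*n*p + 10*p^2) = n + 2*p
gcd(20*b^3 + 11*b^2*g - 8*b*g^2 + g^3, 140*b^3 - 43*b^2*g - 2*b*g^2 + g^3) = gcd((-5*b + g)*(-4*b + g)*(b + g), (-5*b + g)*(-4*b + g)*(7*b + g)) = 20*b^2 - 9*b*g + g^2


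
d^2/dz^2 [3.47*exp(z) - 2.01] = 3.47*exp(z)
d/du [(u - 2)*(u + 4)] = 2*u + 2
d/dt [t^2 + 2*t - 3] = 2*t + 2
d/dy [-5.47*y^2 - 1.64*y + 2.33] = -10.94*y - 1.64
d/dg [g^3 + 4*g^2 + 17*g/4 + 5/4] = 3*g^2 + 8*g + 17/4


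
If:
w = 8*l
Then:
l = w/8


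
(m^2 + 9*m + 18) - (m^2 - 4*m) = 13*m + 18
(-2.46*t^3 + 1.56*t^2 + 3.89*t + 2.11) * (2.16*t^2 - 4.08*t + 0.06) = -5.3136*t^5 + 13.4064*t^4 + 1.89*t^3 - 11.22*t^2 - 8.3754*t + 0.1266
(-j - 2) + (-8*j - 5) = -9*j - 7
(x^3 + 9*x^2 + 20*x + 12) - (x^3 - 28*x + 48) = 9*x^2 + 48*x - 36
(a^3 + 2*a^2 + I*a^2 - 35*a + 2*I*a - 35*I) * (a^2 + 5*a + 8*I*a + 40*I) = a^5 + 7*a^4 + 9*I*a^4 - 33*a^3 + 63*I*a^3 - 231*a^2 - 225*I*a^2 + 200*a - 1575*I*a + 1400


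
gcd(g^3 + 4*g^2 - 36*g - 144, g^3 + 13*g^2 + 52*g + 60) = g + 6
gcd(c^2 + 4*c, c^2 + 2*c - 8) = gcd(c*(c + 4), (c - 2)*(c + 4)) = c + 4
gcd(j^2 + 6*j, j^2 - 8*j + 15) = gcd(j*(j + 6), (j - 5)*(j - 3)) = 1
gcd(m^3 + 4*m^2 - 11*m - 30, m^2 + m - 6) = 1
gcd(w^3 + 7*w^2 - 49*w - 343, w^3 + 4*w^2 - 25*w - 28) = w + 7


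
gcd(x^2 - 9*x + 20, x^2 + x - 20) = x - 4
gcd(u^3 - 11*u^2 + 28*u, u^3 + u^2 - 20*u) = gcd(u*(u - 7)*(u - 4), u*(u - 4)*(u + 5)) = u^2 - 4*u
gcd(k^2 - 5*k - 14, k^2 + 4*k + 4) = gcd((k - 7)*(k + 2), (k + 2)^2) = k + 2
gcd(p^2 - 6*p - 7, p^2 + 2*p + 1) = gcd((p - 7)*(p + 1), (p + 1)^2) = p + 1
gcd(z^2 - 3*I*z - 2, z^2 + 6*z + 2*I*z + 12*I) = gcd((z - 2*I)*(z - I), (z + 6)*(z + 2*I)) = 1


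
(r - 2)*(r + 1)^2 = r^3 - 3*r - 2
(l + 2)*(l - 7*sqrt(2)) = l^2 - 7*sqrt(2)*l + 2*l - 14*sqrt(2)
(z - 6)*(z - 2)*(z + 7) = z^3 - z^2 - 44*z + 84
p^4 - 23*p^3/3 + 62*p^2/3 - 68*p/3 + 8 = (p - 3)*(p - 2)^2*(p - 2/3)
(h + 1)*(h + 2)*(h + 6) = h^3 + 9*h^2 + 20*h + 12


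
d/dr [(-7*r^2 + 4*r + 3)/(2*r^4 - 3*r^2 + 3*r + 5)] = (2*(2 - 7*r)*(2*r^4 - 3*r^2 + 3*r + 5) - (-7*r^2 + 4*r + 3)*(8*r^3 - 6*r + 3))/(2*r^4 - 3*r^2 + 3*r + 5)^2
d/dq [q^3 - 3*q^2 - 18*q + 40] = 3*q^2 - 6*q - 18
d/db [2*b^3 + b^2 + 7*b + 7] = 6*b^2 + 2*b + 7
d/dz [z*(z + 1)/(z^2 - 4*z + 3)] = (-5*z^2 + 6*z + 3)/(z^4 - 8*z^3 + 22*z^2 - 24*z + 9)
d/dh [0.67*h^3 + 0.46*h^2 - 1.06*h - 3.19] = 2.01*h^2 + 0.92*h - 1.06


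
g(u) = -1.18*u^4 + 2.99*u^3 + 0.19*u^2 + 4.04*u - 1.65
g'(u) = -4.72*u^3 + 8.97*u^2 + 0.38*u + 4.04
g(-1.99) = -51.01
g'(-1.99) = 76.00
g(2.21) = 12.33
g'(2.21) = -2.26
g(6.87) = -1623.95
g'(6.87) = -1100.42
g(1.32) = 7.31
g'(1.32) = 9.32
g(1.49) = 8.87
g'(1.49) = 8.91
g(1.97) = 12.13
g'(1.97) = 3.51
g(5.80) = -723.79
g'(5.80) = -612.93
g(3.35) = -22.19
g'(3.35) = -71.47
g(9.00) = -5512.17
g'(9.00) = -2706.85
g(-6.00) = -2194.17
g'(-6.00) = 1344.20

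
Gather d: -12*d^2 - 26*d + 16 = -12*d^2 - 26*d + 16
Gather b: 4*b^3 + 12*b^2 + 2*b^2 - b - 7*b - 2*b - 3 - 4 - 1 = 4*b^3 + 14*b^2 - 10*b - 8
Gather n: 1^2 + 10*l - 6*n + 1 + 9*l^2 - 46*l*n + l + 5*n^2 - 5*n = 9*l^2 + 11*l + 5*n^2 + n*(-46*l - 11) + 2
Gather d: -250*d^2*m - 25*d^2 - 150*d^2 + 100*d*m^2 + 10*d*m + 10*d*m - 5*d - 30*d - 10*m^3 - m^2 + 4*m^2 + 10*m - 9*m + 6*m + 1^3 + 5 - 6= d^2*(-250*m - 175) + d*(100*m^2 + 20*m - 35) - 10*m^3 + 3*m^2 + 7*m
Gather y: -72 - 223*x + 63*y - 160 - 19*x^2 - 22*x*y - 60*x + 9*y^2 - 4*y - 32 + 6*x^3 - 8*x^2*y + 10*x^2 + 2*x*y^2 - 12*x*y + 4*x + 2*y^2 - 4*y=6*x^3 - 9*x^2 - 279*x + y^2*(2*x + 11) + y*(-8*x^2 - 34*x + 55) - 264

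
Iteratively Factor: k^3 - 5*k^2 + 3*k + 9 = (k + 1)*(k^2 - 6*k + 9) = (k - 3)*(k + 1)*(k - 3)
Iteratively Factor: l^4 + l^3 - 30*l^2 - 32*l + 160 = (l - 2)*(l^3 + 3*l^2 - 24*l - 80) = (l - 2)*(l + 4)*(l^2 - l - 20) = (l - 5)*(l - 2)*(l + 4)*(l + 4)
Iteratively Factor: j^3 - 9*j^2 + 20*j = (j - 5)*(j^2 - 4*j) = (j - 5)*(j - 4)*(j)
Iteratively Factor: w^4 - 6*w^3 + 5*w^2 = (w - 5)*(w^3 - w^2) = w*(w - 5)*(w^2 - w) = w^2*(w - 5)*(w - 1)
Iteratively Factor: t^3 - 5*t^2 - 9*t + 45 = (t - 5)*(t^2 - 9) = (t - 5)*(t + 3)*(t - 3)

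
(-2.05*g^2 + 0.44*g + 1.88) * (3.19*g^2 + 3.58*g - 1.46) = -6.5395*g^4 - 5.9354*g^3 + 10.5654*g^2 + 6.088*g - 2.7448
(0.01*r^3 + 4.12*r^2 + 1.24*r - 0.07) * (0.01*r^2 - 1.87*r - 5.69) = 0.0001*r^5 + 0.0225*r^4 - 7.7489*r^3 - 25.7623*r^2 - 6.9247*r + 0.3983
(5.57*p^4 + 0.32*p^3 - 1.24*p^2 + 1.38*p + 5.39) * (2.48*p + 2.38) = 13.8136*p^5 + 14.0502*p^4 - 2.3136*p^3 + 0.4712*p^2 + 16.6516*p + 12.8282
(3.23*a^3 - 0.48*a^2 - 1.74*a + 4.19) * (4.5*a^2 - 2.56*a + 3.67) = 14.535*a^5 - 10.4288*a^4 + 5.2529*a^3 + 21.5478*a^2 - 17.1122*a + 15.3773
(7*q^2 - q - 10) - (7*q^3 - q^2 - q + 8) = -7*q^3 + 8*q^2 - 18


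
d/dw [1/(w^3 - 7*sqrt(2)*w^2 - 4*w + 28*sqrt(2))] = (-3*w^2 + 14*sqrt(2)*w + 4)/(w^3 - 7*sqrt(2)*w^2 - 4*w + 28*sqrt(2))^2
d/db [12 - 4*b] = -4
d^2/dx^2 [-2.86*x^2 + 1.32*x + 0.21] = -5.72000000000000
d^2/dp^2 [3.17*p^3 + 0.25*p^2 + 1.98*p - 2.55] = 19.02*p + 0.5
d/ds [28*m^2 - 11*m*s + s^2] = -11*m + 2*s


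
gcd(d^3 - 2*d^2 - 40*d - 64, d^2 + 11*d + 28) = d + 4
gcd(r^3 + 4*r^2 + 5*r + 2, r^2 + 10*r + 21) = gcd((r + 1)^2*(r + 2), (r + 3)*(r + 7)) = 1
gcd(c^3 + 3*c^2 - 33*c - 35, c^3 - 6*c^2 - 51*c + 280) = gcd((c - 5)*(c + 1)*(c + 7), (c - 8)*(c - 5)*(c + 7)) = c^2 + 2*c - 35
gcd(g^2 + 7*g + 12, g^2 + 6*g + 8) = g + 4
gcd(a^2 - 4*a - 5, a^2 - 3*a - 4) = a + 1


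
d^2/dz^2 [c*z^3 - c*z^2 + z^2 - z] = 6*c*z - 2*c + 2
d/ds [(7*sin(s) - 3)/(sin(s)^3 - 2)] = (-14*sin(s)^3 + 9*sin(s)^2 - 14)*cos(s)/(sin(s)^3 - 2)^2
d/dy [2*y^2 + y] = 4*y + 1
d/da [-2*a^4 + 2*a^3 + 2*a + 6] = -8*a^3 + 6*a^2 + 2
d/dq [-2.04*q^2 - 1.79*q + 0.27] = -4.08*q - 1.79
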